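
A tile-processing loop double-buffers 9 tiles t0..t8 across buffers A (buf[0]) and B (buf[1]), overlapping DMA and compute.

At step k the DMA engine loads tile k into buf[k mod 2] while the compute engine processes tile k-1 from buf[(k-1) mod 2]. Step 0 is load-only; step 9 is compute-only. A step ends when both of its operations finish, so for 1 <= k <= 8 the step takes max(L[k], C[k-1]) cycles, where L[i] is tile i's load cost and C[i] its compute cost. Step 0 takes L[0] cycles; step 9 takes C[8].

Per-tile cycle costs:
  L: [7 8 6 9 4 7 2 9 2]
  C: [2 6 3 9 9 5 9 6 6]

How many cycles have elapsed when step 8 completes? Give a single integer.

  0. 7=7c; end=7; A:t0 B:-
  1. max(8,2)=8c; end=15; A:t0 B:t1
  2. max(6,6)=6c; end=21; A:t2 B:t1
  3. max(9,3)=9c; end=30; A:t2 B:t3
  4. max(4,9)=9c; end=39; A:t4 B:t3
  5. max(7,9)=9c; end=48; A:t4 B:t5
  6. max(2,5)=5c; end=53; A:t6 B:t5
  7. max(9,9)=9c; end=62; A:t6 B:t7
  8. max(2,6)=6c; end=68; A:t8 B:t7
  9. 6=6c; end=74; A:t8 B:t7

end_cycle[8] = 68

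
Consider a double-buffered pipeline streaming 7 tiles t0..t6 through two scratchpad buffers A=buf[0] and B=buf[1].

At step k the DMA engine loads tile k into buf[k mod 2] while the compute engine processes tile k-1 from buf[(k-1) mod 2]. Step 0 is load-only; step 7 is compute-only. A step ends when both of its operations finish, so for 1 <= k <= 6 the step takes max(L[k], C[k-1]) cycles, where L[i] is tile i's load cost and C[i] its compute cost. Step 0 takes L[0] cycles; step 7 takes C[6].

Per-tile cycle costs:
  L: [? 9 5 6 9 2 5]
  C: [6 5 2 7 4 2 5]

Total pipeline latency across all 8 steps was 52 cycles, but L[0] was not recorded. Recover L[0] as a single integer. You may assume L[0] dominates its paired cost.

step 0: dur = L[0]=? = L[0]  (unknown; binding)
step 1: dur = max(L[1]=9, C[0]=6) = 9
step 2: dur = max(L[2]=5, C[1]=5) = 5
step 3: dur = max(L[3]=6, C[2]=2) = 6
step 4: dur = max(L[4]=9, C[3]=7) = 9
step 5: dur = max(L[5]=2, C[4]=4) = 4
step 6: dur = max(L[6]=5, C[5]=2) = 5
step 7: dur = C[6]=5 = 5
sum of known step durations = 43
dur[0] = total - known = 52 - 43 = 9
L[0] is the binding max in step 0, so L[0] = dur[0] = 9

L[0] = 9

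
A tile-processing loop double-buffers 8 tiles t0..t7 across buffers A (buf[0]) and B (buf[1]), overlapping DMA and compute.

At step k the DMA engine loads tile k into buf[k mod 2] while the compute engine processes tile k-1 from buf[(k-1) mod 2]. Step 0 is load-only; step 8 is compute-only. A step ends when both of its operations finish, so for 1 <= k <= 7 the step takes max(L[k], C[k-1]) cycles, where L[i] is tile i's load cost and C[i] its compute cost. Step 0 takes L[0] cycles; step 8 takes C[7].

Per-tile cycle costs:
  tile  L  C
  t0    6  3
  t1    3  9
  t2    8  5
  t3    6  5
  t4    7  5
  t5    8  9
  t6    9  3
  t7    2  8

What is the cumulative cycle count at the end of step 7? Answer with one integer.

k=0 load=t0/6c comp=- wait=6 total=6
k=1 load=t1/3c comp=t0/3c wait=3 total=9
k=2 load=t2/8c comp=t1/9c wait=9 total=18
k=3 load=t3/6c comp=t2/5c wait=6 total=24
k=4 load=t4/7c comp=t3/5c wait=7 total=31
k=5 load=t5/8c comp=t4/5c wait=8 total=39
k=6 load=t6/9c comp=t5/9c wait=9 total=48
k=7 load=t7/2c comp=t6/3c wait=3 total=51
k=8 load=- comp=t7/8c wait=8 total=59

end_cycle[7] = 51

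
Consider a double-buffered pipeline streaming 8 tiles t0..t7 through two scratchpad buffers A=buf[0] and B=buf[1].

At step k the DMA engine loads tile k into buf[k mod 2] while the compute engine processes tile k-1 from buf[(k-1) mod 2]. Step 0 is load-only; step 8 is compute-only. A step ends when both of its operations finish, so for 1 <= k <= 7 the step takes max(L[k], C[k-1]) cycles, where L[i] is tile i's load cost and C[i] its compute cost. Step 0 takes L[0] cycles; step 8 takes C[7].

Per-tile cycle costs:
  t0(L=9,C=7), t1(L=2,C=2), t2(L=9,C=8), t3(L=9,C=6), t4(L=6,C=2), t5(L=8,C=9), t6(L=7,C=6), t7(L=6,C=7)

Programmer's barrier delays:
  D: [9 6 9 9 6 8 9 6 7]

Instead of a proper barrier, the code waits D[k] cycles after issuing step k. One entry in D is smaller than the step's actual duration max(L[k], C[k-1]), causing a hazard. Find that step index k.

hazard at step 1

k=0 barrier L[0]=9→9c, D[0]=9 ok
k=1 barrier max(L[1]=2,C[0]=7)→7c, D[1]=6 SHORT
k=2 barrier max(L[2]=9,C[1]=2)→9c, D[2]=9 ok
k=3 barrier max(L[3]=9,C[2]=8)→9c, D[3]=9 ok
k=4 barrier max(L[4]=6,C[3]=6)→6c, D[4]=6 ok
k=5 barrier max(L[5]=8,C[4]=2)→8c, D[5]=8 ok
k=6 barrier max(L[6]=7,C[5]=9)→9c, D[6]=9 ok
k=7 barrier max(L[7]=6,C[6]=6)→6c, D[7]=6 ok
k=8 barrier C[7]=7→7c, D[8]=7 ok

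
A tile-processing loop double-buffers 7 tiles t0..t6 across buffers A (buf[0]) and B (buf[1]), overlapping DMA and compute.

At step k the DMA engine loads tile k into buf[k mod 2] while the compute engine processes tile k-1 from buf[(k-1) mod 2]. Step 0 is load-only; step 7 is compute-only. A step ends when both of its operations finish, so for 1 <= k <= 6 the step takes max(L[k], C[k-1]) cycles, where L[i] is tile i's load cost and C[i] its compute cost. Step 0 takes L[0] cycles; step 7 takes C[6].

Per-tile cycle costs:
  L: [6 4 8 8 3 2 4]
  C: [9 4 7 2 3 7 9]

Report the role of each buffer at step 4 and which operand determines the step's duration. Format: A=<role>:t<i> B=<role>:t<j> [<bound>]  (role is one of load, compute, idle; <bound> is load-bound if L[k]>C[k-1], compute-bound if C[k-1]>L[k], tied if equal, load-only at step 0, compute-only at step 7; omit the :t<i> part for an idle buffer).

step 4: A=load:t4 B=compute:t3 [load-bound]

  0. 6=6c; end=6; A:t0 B:-
  1. max(4,9)=9c; end=15; A:t0 B:t1
  2. max(8,4)=8c; end=23; A:t2 B:t1
  3. max(8,7)=8c; end=31; A:t2 B:t3
  4. max(3,2)=3c; end=34; A:t4 B:t3
  5. max(2,3)=3c; end=37; A:t4 B:t5
  6. max(4,7)=7c; end=44; A:t6 B:t5
  7. 9=9c; end=53; A:t6 B:t5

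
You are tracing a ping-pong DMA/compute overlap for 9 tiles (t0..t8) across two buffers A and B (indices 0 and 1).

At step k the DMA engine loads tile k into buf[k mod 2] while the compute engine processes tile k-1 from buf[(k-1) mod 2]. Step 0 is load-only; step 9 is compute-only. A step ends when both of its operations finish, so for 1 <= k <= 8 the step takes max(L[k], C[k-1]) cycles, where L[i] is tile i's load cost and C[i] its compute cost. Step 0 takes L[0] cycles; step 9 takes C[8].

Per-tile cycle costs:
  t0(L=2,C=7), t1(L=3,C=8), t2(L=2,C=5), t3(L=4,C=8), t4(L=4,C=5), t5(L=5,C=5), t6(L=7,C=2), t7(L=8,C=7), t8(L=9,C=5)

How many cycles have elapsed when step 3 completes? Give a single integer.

end_cycle[3] = 22

[0] DMA t0→A (2c) ∥ CU idle ⇒ 2c, clock 2
[1] DMA t1→B (3c) ∥ CU A:t0 (7c) ⇒ 7c, clock 9
[2] DMA t2→A (2c) ∥ CU B:t1 (8c) ⇒ 8c, clock 17
[3] DMA t3→B (4c) ∥ CU A:t2 (5c) ⇒ 5c, clock 22
[4] DMA t4→A (4c) ∥ CU B:t3 (8c) ⇒ 8c, clock 30
[5] DMA t5→B (5c) ∥ CU A:t4 (5c) ⇒ 5c, clock 35
[6] DMA t6→A (7c) ∥ CU B:t5 (5c) ⇒ 7c, clock 42
[7] DMA t7→B (8c) ∥ CU A:t6 (2c) ⇒ 8c, clock 50
[8] DMA t8→A (9c) ∥ CU B:t7 (7c) ⇒ 9c, clock 59
[9] DMA idle ∥ CU A:t8 (5c) ⇒ 5c, clock 64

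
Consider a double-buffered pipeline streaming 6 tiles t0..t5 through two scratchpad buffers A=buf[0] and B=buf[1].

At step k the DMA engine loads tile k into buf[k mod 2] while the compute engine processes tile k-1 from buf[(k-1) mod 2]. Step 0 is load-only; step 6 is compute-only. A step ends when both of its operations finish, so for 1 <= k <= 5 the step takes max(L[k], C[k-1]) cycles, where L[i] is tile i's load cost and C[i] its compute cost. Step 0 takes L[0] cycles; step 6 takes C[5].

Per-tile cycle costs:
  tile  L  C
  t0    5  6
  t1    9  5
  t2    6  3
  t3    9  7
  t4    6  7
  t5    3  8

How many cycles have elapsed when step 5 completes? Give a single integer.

[0] DMA t0→A (5c) ∥ CU idle ⇒ 5c, clock 5
[1] DMA t1→B (9c) ∥ CU A:t0 (6c) ⇒ 9c, clock 14
[2] DMA t2→A (6c) ∥ CU B:t1 (5c) ⇒ 6c, clock 20
[3] DMA t3→B (9c) ∥ CU A:t2 (3c) ⇒ 9c, clock 29
[4] DMA t4→A (6c) ∥ CU B:t3 (7c) ⇒ 7c, clock 36
[5] DMA t5→B (3c) ∥ CU A:t4 (7c) ⇒ 7c, clock 43
[6] DMA idle ∥ CU B:t5 (8c) ⇒ 8c, clock 51

end_cycle[5] = 43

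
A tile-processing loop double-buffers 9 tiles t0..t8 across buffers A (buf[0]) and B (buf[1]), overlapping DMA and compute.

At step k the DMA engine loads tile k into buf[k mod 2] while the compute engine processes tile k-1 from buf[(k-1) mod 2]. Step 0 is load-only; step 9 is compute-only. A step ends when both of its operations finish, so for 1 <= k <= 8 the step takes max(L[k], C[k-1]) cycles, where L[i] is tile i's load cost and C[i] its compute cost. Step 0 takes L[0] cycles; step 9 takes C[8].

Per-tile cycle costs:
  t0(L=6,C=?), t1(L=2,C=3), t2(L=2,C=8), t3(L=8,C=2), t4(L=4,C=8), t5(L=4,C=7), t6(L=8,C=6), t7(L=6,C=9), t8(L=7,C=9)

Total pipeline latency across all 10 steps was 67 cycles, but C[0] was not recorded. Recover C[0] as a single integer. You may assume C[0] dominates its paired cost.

C[0] = 6

step 0 → dur = L[0]=6 = 6
step 1 → dur = max(L[1]=2, C[0]=?) = C[0]  (unknown; binding)
step 2 → dur = max(L[2]=2, C[1]=3) = 3
step 3 → dur = max(L[3]=8, C[2]=8) = 8
step 4 → dur = max(L[4]=4, C[3]=2) = 4
step 5 → dur = max(L[5]=4, C[4]=8) = 8
step 6 → dur = max(L[6]=8, C[5]=7) = 8
step 7 → dur = max(L[7]=6, C[6]=6) = 6
step 8 → dur = max(L[8]=7, C[7]=9) = 9
step 9 → dur = C[8]=9 = 9
sum of known step durations = 61
dur[1] = total - known = 67 - 61 = 6
C[0] is the binding max in step 1, so C[0] = dur[1] = 6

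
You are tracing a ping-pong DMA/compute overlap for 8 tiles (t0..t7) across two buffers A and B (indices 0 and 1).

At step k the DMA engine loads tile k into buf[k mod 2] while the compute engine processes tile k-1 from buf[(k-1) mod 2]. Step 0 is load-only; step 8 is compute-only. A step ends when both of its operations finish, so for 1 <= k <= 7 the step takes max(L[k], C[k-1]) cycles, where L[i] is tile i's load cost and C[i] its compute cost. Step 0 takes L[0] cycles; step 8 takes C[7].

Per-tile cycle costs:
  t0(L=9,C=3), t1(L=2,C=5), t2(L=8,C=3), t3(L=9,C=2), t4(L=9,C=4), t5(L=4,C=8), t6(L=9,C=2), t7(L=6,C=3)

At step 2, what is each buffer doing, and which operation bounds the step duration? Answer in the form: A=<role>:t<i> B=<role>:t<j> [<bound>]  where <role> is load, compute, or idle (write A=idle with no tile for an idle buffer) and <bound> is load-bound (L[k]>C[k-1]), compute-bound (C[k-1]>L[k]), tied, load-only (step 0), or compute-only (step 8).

step 2: A=load:t2 B=compute:t1 [load-bound]

k=0 load=t0/9c comp=- wait=9 total=9
k=1 load=t1/2c comp=t0/3c wait=3 total=12
k=2 load=t2/8c comp=t1/5c wait=8 total=20
k=3 load=t3/9c comp=t2/3c wait=9 total=29
k=4 load=t4/9c comp=t3/2c wait=9 total=38
k=5 load=t5/4c comp=t4/4c wait=4 total=42
k=6 load=t6/9c comp=t5/8c wait=9 total=51
k=7 load=t7/6c comp=t6/2c wait=6 total=57
k=8 load=- comp=t7/3c wait=3 total=60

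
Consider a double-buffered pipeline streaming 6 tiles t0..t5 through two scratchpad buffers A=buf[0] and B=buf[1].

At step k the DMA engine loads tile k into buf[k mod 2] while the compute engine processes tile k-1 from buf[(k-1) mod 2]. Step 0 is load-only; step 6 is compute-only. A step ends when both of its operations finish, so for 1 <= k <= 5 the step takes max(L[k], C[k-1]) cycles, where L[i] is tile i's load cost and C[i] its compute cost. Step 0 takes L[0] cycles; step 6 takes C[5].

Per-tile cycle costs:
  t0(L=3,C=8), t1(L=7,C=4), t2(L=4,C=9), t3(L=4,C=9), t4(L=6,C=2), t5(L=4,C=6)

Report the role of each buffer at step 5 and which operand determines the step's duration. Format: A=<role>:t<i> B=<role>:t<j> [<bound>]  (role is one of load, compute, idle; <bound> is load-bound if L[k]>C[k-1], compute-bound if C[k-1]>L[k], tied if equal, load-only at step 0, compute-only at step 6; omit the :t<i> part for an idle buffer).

[0] DMA t0→A (3c) ∥ CU idle ⇒ 3c, clock 3
[1] DMA t1→B (7c) ∥ CU A:t0 (8c) ⇒ 8c, clock 11
[2] DMA t2→A (4c) ∥ CU B:t1 (4c) ⇒ 4c, clock 15
[3] DMA t3→B (4c) ∥ CU A:t2 (9c) ⇒ 9c, clock 24
[4] DMA t4→A (6c) ∥ CU B:t3 (9c) ⇒ 9c, clock 33
[5] DMA t5→B (4c) ∥ CU A:t4 (2c) ⇒ 4c, clock 37
[6] DMA idle ∥ CU B:t5 (6c) ⇒ 6c, clock 43

step 5: A=compute:t4 B=load:t5 [load-bound]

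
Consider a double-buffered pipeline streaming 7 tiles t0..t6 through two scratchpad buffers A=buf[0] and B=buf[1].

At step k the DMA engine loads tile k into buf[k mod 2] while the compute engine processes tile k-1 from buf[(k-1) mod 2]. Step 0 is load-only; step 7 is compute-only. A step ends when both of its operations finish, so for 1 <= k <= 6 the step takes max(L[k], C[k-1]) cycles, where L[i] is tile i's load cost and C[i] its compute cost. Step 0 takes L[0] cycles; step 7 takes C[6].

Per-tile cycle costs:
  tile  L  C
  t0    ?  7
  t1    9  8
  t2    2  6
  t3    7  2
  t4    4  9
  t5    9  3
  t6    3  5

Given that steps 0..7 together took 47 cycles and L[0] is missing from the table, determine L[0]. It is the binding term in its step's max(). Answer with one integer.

L[0] = 2

step 0: dur = L[0]=? = L[0]  (unknown; binding)
step 1: dur = max(L[1]=9, C[0]=7) = 9
step 2: dur = max(L[2]=2, C[1]=8) = 8
step 3: dur = max(L[3]=7, C[2]=6) = 7
step 4: dur = max(L[4]=4, C[3]=2) = 4
step 5: dur = max(L[5]=9, C[4]=9) = 9
step 6: dur = max(L[6]=3, C[5]=3) = 3
step 7: dur = C[6]=5 = 5
sum of known step durations = 45
dur[0] = total - known = 47 - 45 = 2
L[0] is the binding max in step 0, so L[0] = dur[0] = 2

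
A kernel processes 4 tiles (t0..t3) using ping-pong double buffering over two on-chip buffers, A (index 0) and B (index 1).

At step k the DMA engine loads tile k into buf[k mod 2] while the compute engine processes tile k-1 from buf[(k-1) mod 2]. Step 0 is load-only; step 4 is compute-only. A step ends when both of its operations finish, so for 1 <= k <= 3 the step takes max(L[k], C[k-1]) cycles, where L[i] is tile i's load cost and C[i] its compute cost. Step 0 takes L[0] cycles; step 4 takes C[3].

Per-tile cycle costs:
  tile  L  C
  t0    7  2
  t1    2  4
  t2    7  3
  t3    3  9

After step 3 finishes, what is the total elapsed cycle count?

  0. 7=7c; end=7; A:t0 B:-
  1. max(2,2)=2c; end=9; A:t0 B:t1
  2. max(7,4)=7c; end=16; A:t2 B:t1
  3. max(3,3)=3c; end=19; A:t2 B:t3
  4. 9=9c; end=28; A:t2 B:t3

end_cycle[3] = 19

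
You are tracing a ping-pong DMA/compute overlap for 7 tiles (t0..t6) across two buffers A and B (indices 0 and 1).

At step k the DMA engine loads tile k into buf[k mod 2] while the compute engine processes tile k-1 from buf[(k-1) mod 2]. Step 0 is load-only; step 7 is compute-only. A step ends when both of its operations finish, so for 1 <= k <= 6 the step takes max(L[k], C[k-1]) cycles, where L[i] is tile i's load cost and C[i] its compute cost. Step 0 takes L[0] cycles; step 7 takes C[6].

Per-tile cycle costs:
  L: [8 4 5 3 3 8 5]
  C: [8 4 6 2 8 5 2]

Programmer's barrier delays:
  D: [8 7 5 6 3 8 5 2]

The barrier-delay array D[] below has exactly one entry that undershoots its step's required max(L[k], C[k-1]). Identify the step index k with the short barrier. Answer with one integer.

hazard at step 1

step 0: need L[0]=8 = 8; D[0]=8 ok
step 1: need max(L[1]=4,C[0]=8) = 8; D[1]=7 SHORT
step 2: need max(L[2]=5,C[1]=4) = 5; D[2]=5 ok
step 3: need max(L[3]=3,C[2]=6) = 6; D[3]=6 ok
step 4: need max(L[4]=3,C[3]=2) = 3; D[4]=3 ok
step 5: need max(L[5]=8,C[4]=8) = 8; D[5]=8 ok
step 6: need max(L[6]=5,C[5]=5) = 5; D[6]=5 ok
step 7: need C[6]=2 = 2; D[7]=2 ok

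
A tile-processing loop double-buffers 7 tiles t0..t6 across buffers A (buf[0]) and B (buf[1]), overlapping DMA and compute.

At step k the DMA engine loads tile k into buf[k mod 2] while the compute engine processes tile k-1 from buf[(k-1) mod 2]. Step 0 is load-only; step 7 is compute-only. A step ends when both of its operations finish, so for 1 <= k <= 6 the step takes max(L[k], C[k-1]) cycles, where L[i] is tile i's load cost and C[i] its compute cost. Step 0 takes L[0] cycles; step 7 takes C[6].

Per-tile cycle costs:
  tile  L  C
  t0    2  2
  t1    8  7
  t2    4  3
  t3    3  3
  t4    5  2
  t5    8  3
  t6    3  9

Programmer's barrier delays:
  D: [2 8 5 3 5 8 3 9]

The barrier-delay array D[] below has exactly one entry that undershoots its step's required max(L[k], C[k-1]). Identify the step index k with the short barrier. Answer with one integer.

k=0 barrier L[0]=2→2c, D[0]=2 ok
k=1 barrier max(L[1]=8,C[0]=2)→8c, D[1]=8 ok
k=2 barrier max(L[2]=4,C[1]=7)→7c, D[2]=5 SHORT
k=3 barrier max(L[3]=3,C[2]=3)→3c, D[3]=3 ok
k=4 barrier max(L[4]=5,C[3]=3)→5c, D[4]=5 ok
k=5 barrier max(L[5]=8,C[4]=2)→8c, D[5]=8 ok
k=6 barrier max(L[6]=3,C[5]=3)→3c, D[6]=3 ok
k=7 barrier C[6]=9→9c, D[7]=9 ok

hazard at step 2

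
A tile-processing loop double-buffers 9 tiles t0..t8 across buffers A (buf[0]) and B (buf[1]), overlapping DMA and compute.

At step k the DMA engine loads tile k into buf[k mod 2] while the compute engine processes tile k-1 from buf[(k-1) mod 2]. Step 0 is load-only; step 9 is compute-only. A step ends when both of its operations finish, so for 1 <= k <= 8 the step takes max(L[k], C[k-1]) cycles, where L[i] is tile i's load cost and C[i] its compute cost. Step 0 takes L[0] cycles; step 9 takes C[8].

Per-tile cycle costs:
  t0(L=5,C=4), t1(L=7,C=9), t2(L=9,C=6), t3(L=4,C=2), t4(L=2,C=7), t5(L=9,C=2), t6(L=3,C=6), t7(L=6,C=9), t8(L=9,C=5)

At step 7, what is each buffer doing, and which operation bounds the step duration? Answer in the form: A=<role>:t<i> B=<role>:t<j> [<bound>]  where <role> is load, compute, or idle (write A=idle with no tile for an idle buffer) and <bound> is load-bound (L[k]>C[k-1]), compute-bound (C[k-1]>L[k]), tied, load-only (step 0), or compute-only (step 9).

step 7: A=compute:t6 B=load:t7 [tied]

step 0: L[0]=5 → dur=5, Σ=5 | A=load:t0 B=idle [load-only]
step 1: L[1]=7 C[0]=4 → dur=7, Σ=12 | A=compute:t0 B=load:t1 [load-bound]
step 2: L[2]=9 C[1]=9 → dur=9, Σ=21 | A=load:t2 B=compute:t1 [tied]
step 3: L[3]=4 C[2]=6 → dur=6, Σ=27 | A=compute:t2 B=load:t3 [compute-bound]
step 4: L[4]=2 C[3]=2 → dur=2, Σ=29 | A=load:t4 B=compute:t3 [tied]
step 5: L[5]=9 C[4]=7 → dur=9, Σ=38 | A=compute:t4 B=load:t5 [load-bound]
step 6: L[6]=3 C[5]=2 → dur=3, Σ=41 | A=load:t6 B=compute:t5 [load-bound]
step 7: L[7]=6 C[6]=6 → dur=6, Σ=47 | A=compute:t6 B=load:t7 [tied]
step 8: L[8]=9 C[7]=9 → dur=9, Σ=56 | A=load:t8 B=compute:t7 [tied]
step 9: C[8]=5 → dur=5, Σ=61 | A=compute:t8 B=idle [compute-only]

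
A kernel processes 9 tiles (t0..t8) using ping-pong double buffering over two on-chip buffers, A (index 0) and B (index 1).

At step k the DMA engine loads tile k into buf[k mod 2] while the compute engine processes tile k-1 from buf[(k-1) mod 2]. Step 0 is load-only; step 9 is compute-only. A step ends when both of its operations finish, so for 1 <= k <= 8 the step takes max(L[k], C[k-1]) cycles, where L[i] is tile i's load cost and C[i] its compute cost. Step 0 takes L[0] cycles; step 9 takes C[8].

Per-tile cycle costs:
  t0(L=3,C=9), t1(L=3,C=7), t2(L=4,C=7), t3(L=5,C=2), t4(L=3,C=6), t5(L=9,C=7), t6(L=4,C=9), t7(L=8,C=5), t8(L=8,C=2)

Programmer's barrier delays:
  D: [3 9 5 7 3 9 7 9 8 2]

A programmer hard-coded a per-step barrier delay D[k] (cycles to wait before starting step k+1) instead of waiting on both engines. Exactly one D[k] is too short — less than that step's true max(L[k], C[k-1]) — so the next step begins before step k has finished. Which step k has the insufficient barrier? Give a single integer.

step 0: need L[0]=3 = 3; D[0]=3 ok
step 1: need max(L[1]=3,C[0]=9) = 9; D[1]=9 ok
step 2: need max(L[2]=4,C[1]=7) = 7; D[2]=5 SHORT
step 3: need max(L[3]=5,C[2]=7) = 7; D[3]=7 ok
step 4: need max(L[4]=3,C[3]=2) = 3; D[4]=3 ok
step 5: need max(L[5]=9,C[4]=6) = 9; D[5]=9 ok
step 6: need max(L[6]=4,C[5]=7) = 7; D[6]=7 ok
step 7: need max(L[7]=8,C[6]=9) = 9; D[7]=9 ok
step 8: need max(L[8]=8,C[7]=5) = 8; D[8]=8 ok
step 9: need C[8]=2 = 2; D[9]=2 ok

hazard at step 2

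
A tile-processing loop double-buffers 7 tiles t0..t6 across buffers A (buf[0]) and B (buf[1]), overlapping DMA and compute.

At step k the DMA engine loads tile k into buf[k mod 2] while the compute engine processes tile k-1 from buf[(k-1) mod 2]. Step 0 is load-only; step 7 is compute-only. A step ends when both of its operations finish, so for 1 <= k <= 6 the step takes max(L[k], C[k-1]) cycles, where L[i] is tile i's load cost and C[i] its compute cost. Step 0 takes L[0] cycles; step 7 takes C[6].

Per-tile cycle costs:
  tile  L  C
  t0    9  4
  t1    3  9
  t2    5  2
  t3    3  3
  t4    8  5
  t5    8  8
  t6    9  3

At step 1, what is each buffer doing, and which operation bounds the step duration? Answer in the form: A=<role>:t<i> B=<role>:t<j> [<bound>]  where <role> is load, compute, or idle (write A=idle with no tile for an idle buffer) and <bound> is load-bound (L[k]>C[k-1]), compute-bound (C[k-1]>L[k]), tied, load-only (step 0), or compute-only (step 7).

k=0 load=t0/9c comp=- wait=9 total=9
k=1 load=t1/3c comp=t0/4c wait=4 total=13
k=2 load=t2/5c comp=t1/9c wait=9 total=22
k=3 load=t3/3c comp=t2/2c wait=3 total=25
k=4 load=t4/8c comp=t3/3c wait=8 total=33
k=5 load=t5/8c comp=t4/5c wait=8 total=41
k=6 load=t6/9c comp=t5/8c wait=9 total=50
k=7 load=- comp=t6/3c wait=3 total=53

step 1: A=compute:t0 B=load:t1 [compute-bound]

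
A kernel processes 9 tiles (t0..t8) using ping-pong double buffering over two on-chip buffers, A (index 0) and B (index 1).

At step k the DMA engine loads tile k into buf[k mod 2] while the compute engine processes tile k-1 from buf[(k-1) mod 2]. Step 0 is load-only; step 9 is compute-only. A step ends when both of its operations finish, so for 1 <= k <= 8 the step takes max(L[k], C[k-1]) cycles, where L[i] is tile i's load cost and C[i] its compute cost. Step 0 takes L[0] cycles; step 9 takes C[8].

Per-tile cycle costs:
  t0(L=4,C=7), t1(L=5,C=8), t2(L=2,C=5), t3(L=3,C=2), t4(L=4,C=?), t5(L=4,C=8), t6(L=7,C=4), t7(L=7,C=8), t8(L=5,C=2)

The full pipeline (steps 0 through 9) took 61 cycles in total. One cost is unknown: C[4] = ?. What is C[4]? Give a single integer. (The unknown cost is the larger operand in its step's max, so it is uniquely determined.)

C[4] = 8

step 0 = dur = L[0]=4 = 4
step 1 = dur = max(L[1]=5, C[0]=7) = 7
step 2 = dur = max(L[2]=2, C[1]=8) = 8
step 3 = dur = max(L[3]=3, C[2]=5) = 5
step 4 = dur = max(L[4]=4, C[3]=2) = 4
step 5 = dur = max(L[5]=4, C[4]=?) = C[4]  (unknown; binding)
step 6 = dur = max(L[6]=7, C[5]=8) = 8
step 7 = dur = max(L[7]=7, C[6]=4) = 7
step 8 = dur = max(L[8]=5, C[7]=8) = 8
step 9 = dur = C[8]=2 = 2
sum of known step durations = 53
dur[5] = total - known = 61 - 53 = 8
C[4] is the binding max in step 5, so C[4] = dur[5] = 8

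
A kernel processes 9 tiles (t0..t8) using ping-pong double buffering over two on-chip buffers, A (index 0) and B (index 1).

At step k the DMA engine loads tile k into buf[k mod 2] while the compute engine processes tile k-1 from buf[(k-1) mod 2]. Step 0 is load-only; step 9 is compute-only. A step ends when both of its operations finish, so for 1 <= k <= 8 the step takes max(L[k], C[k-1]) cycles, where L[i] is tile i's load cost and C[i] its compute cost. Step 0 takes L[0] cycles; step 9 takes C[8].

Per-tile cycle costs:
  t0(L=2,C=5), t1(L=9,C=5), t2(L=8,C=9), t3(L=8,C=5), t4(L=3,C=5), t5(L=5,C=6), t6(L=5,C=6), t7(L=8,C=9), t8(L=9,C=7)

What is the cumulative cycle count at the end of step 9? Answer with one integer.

  0. 2=2c; end=2; A:t0 B:-
  1. max(9,5)=9c; end=11; A:t0 B:t1
  2. max(8,5)=8c; end=19; A:t2 B:t1
  3. max(8,9)=9c; end=28; A:t2 B:t3
  4. max(3,5)=5c; end=33; A:t4 B:t3
  5. max(5,5)=5c; end=38; A:t4 B:t5
  6. max(5,6)=6c; end=44; A:t6 B:t5
  7. max(8,6)=8c; end=52; A:t6 B:t7
  8. max(9,9)=9c; end=61; A:t8 B:t7
  9. 7=7c; end=68; A:t8 B:t7

end_cycle[9] = 68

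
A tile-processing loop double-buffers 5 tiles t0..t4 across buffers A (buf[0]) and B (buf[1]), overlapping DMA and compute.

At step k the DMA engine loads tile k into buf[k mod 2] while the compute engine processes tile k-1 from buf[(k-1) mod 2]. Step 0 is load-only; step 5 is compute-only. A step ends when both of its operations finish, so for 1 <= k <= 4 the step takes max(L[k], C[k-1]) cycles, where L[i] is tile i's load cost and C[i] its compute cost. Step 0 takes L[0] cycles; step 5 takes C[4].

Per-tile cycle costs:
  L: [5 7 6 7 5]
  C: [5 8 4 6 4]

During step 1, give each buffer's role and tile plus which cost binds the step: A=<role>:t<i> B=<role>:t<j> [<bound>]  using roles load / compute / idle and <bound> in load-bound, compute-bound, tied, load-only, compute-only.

step 1: A=compute:t0 B=load:t1 [load-bound]

[0] DMA t0→A (5c) ∥ CU idle ⇒ 5c, clock 5
[1] DMA t1→B (7c) ∥ CU A:t0 (5c) ⇒ 7c, clock 12
[2] DMA t2→A (6c) ∥ CU B:t1 (8c) ⇒ 8c, clock 20
[3] DMA t3→B (7c) ∥ CU A:t2 (4c) ⇒ 7c, clock 27
[4] DMA t4→A (5c) ∥ CU B:t3 (6c) ⇒ 6c, clock 33
[5] DMA idle ∥ CU A:t4 (4c) ⇒ 4c, clock 37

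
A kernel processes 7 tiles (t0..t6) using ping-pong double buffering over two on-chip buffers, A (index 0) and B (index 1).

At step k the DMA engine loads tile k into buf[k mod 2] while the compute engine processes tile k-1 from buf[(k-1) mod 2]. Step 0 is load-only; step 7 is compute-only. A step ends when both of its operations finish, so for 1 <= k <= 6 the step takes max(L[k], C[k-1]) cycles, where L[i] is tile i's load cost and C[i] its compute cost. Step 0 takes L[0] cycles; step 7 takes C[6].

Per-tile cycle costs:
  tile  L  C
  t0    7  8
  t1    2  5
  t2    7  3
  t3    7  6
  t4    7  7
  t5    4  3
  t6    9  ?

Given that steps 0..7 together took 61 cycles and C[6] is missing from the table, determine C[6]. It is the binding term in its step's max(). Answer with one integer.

C[6] = 9

step 0 = dur = L[0]=7 = 7
step 1 = dur = max(L[1]=2, C[0]=8) = 8
step 2 = dur = max(L[2]=7, C[1]=5) = 7
step 3 = dur = max(L[3]=7, C[2]=3) = 7
step 4 = dur = max(L[4]=7, C[3]=6) = 7
step 5 = dur = max(L[5]=4, C[4]=7) = 7
step 6 = dur = max(L[6]=9, C[5]=3) = 9
step 7 = dur = C[6]=? = C[6]  (unknown; binding)
sum of known step durations = 52
dur[7] = total - known = 61 - 52 = 9
C[6] is the binding max in step 7, so C[6] = dur[7] = 9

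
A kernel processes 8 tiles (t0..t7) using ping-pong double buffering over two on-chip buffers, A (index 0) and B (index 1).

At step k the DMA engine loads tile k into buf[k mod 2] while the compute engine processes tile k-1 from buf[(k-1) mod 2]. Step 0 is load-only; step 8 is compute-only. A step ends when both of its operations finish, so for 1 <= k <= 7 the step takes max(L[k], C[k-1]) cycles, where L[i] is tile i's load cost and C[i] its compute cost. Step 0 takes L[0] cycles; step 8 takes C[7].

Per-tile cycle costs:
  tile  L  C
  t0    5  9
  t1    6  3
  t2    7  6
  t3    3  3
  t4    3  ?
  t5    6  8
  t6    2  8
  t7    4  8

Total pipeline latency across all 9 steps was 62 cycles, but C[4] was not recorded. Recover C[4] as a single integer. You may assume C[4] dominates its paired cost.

C[4] = 8

step 0: dur = L[0]=5 = 5
step 1: dur = max(L[1]=6, C[0]=9) = 9
step 2: dur = max(L[2]=7, C[1]=3) = 7
step 3: dur = max(L[3]=3, C[2]=6) = 6
step 4: dur = max(L[4]=3, C[3]=3) = 3
step 5: dur = max(L[5]=6, C[4]=?) = C[4]  (unknown; binding)
step 6: dur = max(L[6]=2, C[5]=8) = 8
step 7: dur = max(L[7]=4, C[6]=8) = 8
step 8: dur = C[7]=8 = 8
sum of known step durations = 54
dur[5] = total - known = 62 - 54 = 8
C[4] is the binding max in step 5, so C[4] = dur[5] = 8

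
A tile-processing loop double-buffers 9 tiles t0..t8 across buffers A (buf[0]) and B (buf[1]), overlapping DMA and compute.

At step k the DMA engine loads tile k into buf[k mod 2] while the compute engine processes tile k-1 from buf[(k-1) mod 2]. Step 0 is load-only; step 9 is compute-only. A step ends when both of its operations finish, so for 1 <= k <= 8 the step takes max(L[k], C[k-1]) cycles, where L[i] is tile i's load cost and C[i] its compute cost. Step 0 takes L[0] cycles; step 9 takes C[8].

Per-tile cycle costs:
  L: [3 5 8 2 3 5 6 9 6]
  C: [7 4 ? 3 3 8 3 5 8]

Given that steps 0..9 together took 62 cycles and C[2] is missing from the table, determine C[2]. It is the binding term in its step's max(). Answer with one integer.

step 0 | dur = L[0]=3 = 3
step 1 | dur = max(L[1]=5, C[0]=7) = 7
step 2 | dur = max(L[2]=8, C[1]=4) = 8
step 3 | dur = max(L[3]=2, C[2]=?) = C[2]  (unknown; binding)
step 4 | dur = max(L[4]=3, C[3]=3) = 3
step 5 | dur = max(L[5]=5, C[4]=3) = 5
step 6 | dur = max(L[6]=6, C[5]=8) = 8
step 7 | dur = max(L[7]=9, C[6]=3) = 9
step 8 | dur = max(L[8]=6, C[7]=5) = 6
step 9 | dur = C[8]=8 = 8
sum of known step durations = 57
dur[3] = total - known = 62 - 57 = 5
C[2] is the binding max in step 3, so C[2] = dur[3] = 5

C[2] = 5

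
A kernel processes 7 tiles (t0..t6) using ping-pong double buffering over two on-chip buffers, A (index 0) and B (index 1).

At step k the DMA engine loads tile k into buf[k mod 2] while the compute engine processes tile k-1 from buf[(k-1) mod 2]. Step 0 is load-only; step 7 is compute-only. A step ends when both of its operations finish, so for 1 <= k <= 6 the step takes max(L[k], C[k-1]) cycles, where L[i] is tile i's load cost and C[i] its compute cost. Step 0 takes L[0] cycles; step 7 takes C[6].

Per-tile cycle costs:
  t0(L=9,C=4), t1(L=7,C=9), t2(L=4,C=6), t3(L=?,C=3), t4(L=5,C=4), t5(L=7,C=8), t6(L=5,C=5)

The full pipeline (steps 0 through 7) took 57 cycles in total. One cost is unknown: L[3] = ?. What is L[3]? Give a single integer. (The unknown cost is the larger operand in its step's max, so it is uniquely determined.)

step 0 | dur = L[0]=9 = 9
step 1 | dur = max(L[1]=7, C[0]=4) = 7
step 2 | dur = max(L[2]=4, C[1]=9) = 9
step 3 | dur = max(L[3]=?, C[2]=6) = L[3]  (unknown; binding)
step 4 | dur = max(L[4]=5, C[3]=3) = 5
step 5 | dur = max(L[5]=7, C[4]=4) = 7
step 6 | dur = max(L[6]=5, C[5]=8) = 8
step 7 | dur = C[6]=5 = 5
sum of known step durations = 50
dur[3] = total - known = 57 - 50 = 7
L[3] is the binding max in step 3, so L[3] = dur[3] = 7

L[3] = 7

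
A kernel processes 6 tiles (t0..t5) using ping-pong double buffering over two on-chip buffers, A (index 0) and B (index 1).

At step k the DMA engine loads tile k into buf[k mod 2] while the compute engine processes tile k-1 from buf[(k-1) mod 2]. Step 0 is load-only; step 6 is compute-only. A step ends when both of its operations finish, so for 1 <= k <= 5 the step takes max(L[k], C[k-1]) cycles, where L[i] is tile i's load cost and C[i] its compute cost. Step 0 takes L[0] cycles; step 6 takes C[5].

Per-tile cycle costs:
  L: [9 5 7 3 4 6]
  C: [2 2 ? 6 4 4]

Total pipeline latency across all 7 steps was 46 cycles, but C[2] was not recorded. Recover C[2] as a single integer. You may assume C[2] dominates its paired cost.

step 0 | dur = L[0]=9 = 9
step 1 | dur = max(L[1]=5, C[0]=2) = 5
step 2 | dur = max(L[2]=7, C[1]=2) = 7
step 3 | dur = max(L[3]=3, C[2]=?) = C[2]  (unknown; binding)
step 4 | dur = max(L[4]=4, C[3]=6) = 6
step 5 | dur = max(L[5]=6, C[4]=4) = 6
step 6 | dur = C[5]=4 = 4
sum of known step durations = 37
dur[3] = total - known = 46 - 37 = 9
C[2] is the binding max in step 3, so C[2] = dur[3] = 9

C[2] = 9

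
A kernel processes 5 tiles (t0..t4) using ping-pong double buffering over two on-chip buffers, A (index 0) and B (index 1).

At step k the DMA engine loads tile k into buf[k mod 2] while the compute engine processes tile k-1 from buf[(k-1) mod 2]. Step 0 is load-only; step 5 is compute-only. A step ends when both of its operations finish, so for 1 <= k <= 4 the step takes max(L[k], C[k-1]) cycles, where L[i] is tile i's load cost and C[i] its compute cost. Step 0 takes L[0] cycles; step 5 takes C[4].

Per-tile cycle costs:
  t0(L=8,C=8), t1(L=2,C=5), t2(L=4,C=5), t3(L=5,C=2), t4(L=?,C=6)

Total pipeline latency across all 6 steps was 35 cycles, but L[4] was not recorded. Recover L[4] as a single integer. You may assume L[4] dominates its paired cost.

L[4] = 3

step 0 | dur = L[0]=8 = 8
step 1 | dur = max(L[1]=2, C[0]=8) = 8
step 2 | dur = max(L[2]=4, C[1]=5) = 5
step 3 | dur = max(L[3]=5, C[2]=5) = 5
step 4 | dur = max(L[4]=?, C[3]=2) = L[4]  (unknown; binding)
step 5 | dur = C[4]=6 = 6
sum of known step durations = 32
dur[4] = total - known = 35 - 32 = 3
L[4] is the binding max in step 4, so L[4] = dur[4] = 3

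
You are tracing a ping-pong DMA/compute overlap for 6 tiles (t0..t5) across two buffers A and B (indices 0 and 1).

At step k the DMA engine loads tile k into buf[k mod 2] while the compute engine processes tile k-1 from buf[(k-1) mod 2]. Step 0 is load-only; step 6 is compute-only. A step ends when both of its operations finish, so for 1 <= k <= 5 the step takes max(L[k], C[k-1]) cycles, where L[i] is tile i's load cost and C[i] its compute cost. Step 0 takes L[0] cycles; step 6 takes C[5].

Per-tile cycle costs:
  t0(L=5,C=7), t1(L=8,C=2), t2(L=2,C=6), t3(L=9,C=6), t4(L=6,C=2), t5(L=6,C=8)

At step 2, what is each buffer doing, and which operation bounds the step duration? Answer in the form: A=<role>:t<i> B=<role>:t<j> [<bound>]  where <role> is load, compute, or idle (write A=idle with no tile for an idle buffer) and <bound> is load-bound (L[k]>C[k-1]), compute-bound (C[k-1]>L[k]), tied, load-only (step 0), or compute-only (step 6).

  0. 5=5c; end=5; A:t0 B:-
  1. max(8,7)=8c; end=13; A:t0 B:t1
  2. max(2,2)=2c; end=15; A:t2 B:t1
  3. max(9,6)=9c; end=24; A:t2 B:t3
  4. max(6,6)=6c; end=30; A:t4 B:t3
  5. max(6,2)=6c; end=36; A:t4 B:t5
  6. 8=8c; end=44; A:t4 B:t5

step 2: A=load:t2 B=compute:t1 [tied]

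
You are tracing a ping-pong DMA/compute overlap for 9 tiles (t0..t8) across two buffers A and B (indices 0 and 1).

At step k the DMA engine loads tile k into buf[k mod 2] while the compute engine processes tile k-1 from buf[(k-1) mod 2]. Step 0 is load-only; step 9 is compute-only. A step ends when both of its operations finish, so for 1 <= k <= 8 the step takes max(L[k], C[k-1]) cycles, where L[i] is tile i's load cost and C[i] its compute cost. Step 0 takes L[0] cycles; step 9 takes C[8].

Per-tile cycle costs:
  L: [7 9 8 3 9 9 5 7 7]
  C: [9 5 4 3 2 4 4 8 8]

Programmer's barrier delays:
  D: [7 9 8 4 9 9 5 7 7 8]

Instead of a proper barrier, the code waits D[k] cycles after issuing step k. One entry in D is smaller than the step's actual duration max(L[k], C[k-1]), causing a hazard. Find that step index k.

k=0 barrier L[0]=7→7c, D[0]=7 ok
k=1 barrier max(L[1]=9,C[0]=9)→9c, D[1]=9 ok
k=2 barrier max(L[2]=8,C[1]=5)→8c, D[2]=8 ok
k=3 barrier max(L[3]=3,C[2]=4)→4c, D[3]=4 ok
k=4 barrier max(L[4]=9,C[3]=3)→9c, D[4]=9 ok
k=5 barrier max(L[5]=9,C[4]=2)→9c, D[5]=9 ok
k=6 barrier max(L[6]=5,C[5]=4)→5c, D[6]=5 ok
k=7 barrier max(L[7]=7,C[6]=4)→7c, D[7]=7 ok
k=8 barrier max(L[8]=7,C[7]=8)→8c, D[8]=7 SHORT
k=9 barrier C[8]=8→8c, D[9]=8 ok

hazard at step 8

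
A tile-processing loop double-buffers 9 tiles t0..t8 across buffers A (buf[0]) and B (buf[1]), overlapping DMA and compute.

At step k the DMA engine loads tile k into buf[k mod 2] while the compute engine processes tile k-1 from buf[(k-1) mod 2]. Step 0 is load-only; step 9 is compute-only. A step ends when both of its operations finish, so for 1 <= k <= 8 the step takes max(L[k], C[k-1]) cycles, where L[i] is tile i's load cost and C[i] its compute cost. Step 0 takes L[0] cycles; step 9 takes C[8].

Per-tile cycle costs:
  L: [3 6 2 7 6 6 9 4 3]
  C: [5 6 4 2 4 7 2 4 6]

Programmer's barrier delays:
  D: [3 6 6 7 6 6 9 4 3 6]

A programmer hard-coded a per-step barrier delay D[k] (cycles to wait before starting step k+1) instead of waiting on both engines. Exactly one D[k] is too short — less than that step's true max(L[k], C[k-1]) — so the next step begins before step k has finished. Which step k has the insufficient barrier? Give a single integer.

hazard at step 8

step 0: need L[0]=3 = 3; D[0]=3 ok
step 1: need max(L[1]=6,C[0]=5) = 6; D[1]=6 ok
step 2: need max(L[2]=2,C[1]=6) = 6; D[2]=6 ok
step 3: need max(L[3]=7,C[2]=4) = 7; D[3]=7 ok
step 4: need max(L[4]=6,C[3]=2) = 6; D[4]=6 ok
step 5: need max(L[5]=6,C[4]=4) = 6; D[5]=6 ok
step 6: need max(L[6]=9,C[5]=7) = 9; D[6]=9 ok
step 7: need max(L[7]=4,C[6]=2) = 4; D[7]=4 ok
step 8: need max(L[8]=3,C[7]=4) = 4; D[8]=3 SHORT
step 9: need C[8]=6 = 6; D[9]=6 ok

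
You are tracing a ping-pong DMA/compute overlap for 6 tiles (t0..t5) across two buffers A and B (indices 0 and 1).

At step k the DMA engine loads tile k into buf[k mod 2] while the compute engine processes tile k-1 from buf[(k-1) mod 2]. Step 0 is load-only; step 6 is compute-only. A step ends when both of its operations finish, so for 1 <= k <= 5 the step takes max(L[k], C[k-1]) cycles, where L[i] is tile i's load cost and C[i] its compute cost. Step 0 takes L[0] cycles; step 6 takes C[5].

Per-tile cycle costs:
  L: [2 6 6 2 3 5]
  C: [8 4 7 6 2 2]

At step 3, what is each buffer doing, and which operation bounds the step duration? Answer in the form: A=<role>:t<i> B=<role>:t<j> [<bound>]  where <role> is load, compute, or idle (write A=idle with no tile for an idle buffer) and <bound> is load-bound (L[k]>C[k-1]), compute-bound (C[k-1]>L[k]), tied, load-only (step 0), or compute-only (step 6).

step 3: A=compute:t2 B=load:t3 [compute-bound]

  0. 2=2c; end=2; A:t0 B:-
  1. max(6,8)=8c; end=10; A:t0 B:t1
  2. max(6,4)=6c; end=16; A:t2 B:t1
  3. max(2,7)=7c; end=23; A:t2 B:t3
  4. max(3,6)=6c; end=29; A:t4 B:t3
  5. max(5,2)=5c; end=34; A:t4 B:t5
  6. 2=2c; end=36; A:t4 B:t5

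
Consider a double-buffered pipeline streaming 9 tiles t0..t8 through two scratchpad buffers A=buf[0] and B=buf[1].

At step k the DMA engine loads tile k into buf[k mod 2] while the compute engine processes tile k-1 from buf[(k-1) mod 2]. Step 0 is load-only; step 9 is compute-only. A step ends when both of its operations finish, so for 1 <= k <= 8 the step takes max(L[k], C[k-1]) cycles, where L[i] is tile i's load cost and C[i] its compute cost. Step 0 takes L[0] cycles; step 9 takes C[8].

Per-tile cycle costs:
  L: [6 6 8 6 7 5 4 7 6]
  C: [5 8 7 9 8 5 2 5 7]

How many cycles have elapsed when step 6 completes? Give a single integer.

k=0 load=t0/6c comp=- wait=6 total=6
k=1 load=t1/6c comp=t0/5c wait=6 total=12
k=2 load=t2/8c comp=t1/8c wait=8 total=20
k=3 load=t3/6c comp=t2/7c wait=7 total=27
k=4 load=t4/7c comp=t3/9c wait=9 total=36
k=5 load=t5/5c comp=t4/8c wait=8 total=44
k=6 load=t6/4c comp=t5/5c wait=5 total=49
k=7 load=t7/7c comp=t6/2c wait=7 total=56
k=8 load=t8/6c comp=t7/5c wait=6 total=62
k=9 load=- comp=t8/7c wait=7 total=69

end_cycle[6] = 49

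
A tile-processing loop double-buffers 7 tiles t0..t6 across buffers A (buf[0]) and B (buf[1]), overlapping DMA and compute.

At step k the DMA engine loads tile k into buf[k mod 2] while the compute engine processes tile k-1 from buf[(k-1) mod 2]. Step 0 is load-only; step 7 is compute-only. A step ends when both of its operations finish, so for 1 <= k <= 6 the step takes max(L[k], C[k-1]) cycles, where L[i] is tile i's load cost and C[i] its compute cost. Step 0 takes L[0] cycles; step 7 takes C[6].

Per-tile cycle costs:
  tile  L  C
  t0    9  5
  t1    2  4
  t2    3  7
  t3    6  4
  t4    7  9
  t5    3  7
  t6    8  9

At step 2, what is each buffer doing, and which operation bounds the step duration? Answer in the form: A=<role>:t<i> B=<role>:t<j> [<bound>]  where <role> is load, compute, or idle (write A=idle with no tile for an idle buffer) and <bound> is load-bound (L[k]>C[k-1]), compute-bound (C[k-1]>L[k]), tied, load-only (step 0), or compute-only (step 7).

  0. 9=9c; end=9; A:t0 B:-
  1. max(2,5)=5c; end=14; A:t0 B:t1
  2. max(3,4)=4c; end=18; A:t2 B:t1
  3. max(6,7)=7c; end=25; A:t2 B:t3
  4. max(7,4)=7c; end=32; A:t4 B:t3
  5. max(3,9)=9c; end=41; A:t4 B:t5
  6. max(8,7)=8c; end=49; A:t6 B:t5
  7. 9=9c; end=58; A:t6 B:t5

step 2: A=load:t2 B=compute:t1 [compute-bound]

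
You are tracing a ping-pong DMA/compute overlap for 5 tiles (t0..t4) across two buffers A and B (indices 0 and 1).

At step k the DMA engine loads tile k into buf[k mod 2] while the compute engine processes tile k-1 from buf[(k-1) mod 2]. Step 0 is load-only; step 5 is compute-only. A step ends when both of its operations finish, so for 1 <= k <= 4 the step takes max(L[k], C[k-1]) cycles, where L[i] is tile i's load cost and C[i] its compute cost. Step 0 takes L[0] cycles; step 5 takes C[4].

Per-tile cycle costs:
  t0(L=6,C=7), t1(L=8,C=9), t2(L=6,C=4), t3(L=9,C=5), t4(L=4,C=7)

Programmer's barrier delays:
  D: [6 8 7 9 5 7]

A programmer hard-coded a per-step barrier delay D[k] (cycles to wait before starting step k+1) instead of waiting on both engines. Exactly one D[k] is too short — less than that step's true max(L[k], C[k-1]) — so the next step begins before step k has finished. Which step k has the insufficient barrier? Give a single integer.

hazard at step 2

k=0 barrier L[0]=6→6c, D[0]=6 ok
k=1 barrier max(L[1]=8,C[0]=7)→8c, D[1]=8 ok
k=2 barrier max(L[2]=6,C[1]=9)→9c, D[2]=7 SHORT
k=3 barrier max(L[3]=9,C[2]=4)→9c, D[3]=9 ok
k=4 barrier max(L[4]=4,C[3]=5)→5c, D[4]=5 ok
k=5 barrier C[4]=7→7c, D[5]=7 ok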